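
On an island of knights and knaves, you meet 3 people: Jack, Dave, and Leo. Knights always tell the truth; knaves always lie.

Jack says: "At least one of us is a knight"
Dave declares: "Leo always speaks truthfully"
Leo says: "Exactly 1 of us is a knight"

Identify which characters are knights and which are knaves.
Jack is a knave.
Dave is a knave.
Leo is a knave.

Verification:
- Jack (knave) says "At least one of us is a knight" - this is FALSE (a lie) because no one is a knight.
- Dave (knave) says "Leo always speaks truthfully" - this is FALSE (a lie) because Leo is a knave.
- Leo (knave) says "Exactly 1 of us is a knight" - this is FALSE (a lie) because there are 0 knights.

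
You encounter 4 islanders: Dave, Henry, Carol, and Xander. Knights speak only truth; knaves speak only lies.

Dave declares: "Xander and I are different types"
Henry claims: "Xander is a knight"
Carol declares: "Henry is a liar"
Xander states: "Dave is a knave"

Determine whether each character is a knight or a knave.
Dave is a knight.
Henry is a knave.
Carol is a knight.
Xander is a knave.

Verification:
- Dave (knight) says "Xander and I are different types" - this is TRUE because Dave is a knight and Xander is a knave.
- Henry (knave) says "Xander is a knight" - this is FALSE (a lie) because Xander is a knave.
- Carol (knight) says "Henry is a liar" - this is TRUE because Henry is a knave.
- Xander (knave) says "Dave is a knave" - this is FALSE (a lie) because Dave is a knight.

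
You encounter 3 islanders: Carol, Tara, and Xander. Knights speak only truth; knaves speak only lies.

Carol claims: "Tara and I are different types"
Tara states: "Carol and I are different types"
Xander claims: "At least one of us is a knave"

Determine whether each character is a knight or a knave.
Carol is a knave.
Tara is a knave.
Xander is a knight.

Verification:
- Carol (knave) says "Tara and I are different types" - this is FALSE (a lie) because Carol is a knave and Tara is a knave.
- Tara (knave) says "Carol and I are different types" - this is FALSE (a lie) because Tara is a knave and Carol is a knave.
- Xander (knight) says "At least one of us is a knave" - this is TRUE because Carol and Tara are knaves.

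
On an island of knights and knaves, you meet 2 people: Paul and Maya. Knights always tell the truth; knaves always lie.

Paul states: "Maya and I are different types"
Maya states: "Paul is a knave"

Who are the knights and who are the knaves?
Paul is a knight.
Maya is a knave.

Verification:
- Paul (knight) says "Maya and I are different types" - this is TRUE because Paul is a knight and Maya is a knave.
- Maya (knave) says "Paul is a knave" - this is FALSE (a lie) because Paul is a knight.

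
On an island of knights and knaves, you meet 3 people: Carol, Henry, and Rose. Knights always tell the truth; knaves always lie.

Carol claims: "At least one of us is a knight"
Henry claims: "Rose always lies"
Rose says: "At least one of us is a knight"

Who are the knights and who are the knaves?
Carol is a knight.
Henry is a knave.
Rose is a knight.

Verification:
- Carol (knight) says "At least one of us is a knight" - this is TRUE because Carol and Rose are knights.
- Henry (knave) says "Rose always lies" - this is FALSE (a lie) because Rose is a knight.
- Rose (knight) says "At least one of us is a knight" - this is TRUE because Carol and Rose are knights.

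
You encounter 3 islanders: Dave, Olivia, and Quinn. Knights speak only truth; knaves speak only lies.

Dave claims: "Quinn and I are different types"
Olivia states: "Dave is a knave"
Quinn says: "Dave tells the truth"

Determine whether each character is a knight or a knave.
Dave is a knave.
Olivia is a knight.
Quinn is a knave.

Verification:
- Dave (knave) says "Quinn and I are different types" - this is FALSE (a lie) because Dave is a knave and Quinn is a knave.
- Olivia (knight) says "Dave is a knave" - this is TRUE because Dave is a knave.
- Quinn (knave) says "Dave tells the truth" - this is FALSE (a lie) because Dave is a knave.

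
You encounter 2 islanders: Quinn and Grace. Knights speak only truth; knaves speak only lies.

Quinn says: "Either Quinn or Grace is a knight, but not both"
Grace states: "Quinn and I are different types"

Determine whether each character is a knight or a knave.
Quinn is a knave.
Grace is a knave.

Verification:
- Quinn (knave) says "Either Quinn or Grace is a knight, but not both" - this is FALSE (a lie) because Quinn is a knave and Grace is a knave.
- Grace (knave) says "Quinn and I are different types" - this is FALSE (a lie) because Grace is a knave and Quinn is a knave.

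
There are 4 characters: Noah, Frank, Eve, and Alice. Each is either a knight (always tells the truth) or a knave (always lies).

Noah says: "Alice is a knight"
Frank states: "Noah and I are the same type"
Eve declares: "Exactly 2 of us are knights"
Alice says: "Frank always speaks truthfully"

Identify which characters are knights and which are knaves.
Noah is a knight.
Frank is a knight.
Eve is a knave.
Alice is a knight.

Verification:
- Noah (knight) says "Alice is a knight" - this is TRUE because Alice is a knight.
- Frank (knight) says "Noah and I are the same type" - this is TRUE because Frank is a knight and Noah is a knight.
- Eve (knave) says "Exactly 2 of us are knights" - this is FALSE (a lie) because there are 3 knights.
- Alice (knight) says "Frank always speaks truthfully" - this is TRUE because Frank is a knight.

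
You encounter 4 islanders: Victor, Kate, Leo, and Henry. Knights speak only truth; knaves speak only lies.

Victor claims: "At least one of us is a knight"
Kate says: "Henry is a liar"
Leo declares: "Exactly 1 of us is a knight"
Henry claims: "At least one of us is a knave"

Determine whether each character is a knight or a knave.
Victor is a knight.
Kate is a knave.
Leo is a knave.
Henry is a knight.

Verification:
- Victor (knight) says "At least one of us is a knight" - this is TRUE because Victor and Henry are knights.
- Kate (knave) says "Henry is a liar" - this is FALSE (a lie) because Henry is a knight.
- Leo (knave) says "Exactly 1 of us is a knight" - this is FALSE (a lie) because there are 2 knights.
- Henry (knight) says "At least one of us is a knave" - this is TRUE because Kate and Leo are knaves.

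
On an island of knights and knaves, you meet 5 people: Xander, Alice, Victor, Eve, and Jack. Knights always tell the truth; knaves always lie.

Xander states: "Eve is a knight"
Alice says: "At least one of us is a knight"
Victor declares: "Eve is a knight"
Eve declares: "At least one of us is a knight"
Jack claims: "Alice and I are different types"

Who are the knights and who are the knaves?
Xander is a knave.
Alice is a knave.
Victor is a knave.
Eve is a knave.
Jack is a knave.

Verification:
- Xander (knave) says "Eve is a knight" - this is FALSE (a lie) because Eve is a knave.
- Alice (knave) says "At least one of us is a knight" - this is FALSE (a lie) because no one is a knight.
- Victor (knave) says "Eve is a knight" - this is FALSE (a lie) because Eve is a knave.
- Eve (knave) says "At least one of us is a knight" - this is FALSE (a lie) because no one is a knight.
- Jack (knave) says "Alice and I are different types" - this is FALSE (a lie) because Jack is a knave and Alice is a knave.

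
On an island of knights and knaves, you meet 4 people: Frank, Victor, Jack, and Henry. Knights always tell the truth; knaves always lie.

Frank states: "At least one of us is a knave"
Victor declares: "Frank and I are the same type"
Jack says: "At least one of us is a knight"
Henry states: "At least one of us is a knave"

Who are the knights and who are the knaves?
Frank is a knight.
Victor is a knave.
Jack is a knight.
Henry is a knight.

Verification:
- Frank (knight) says "At least one of us is a knave" - this is TRUE because Victor is a knave.
- Victor (knave) says "Frank and I are the same type" - this is FALSE (a lie) because Victor is a knave and Frank is a knight.
- Jack (knight) says "At least one of us is a knight" - this is TRUE because Frank, Jack, and Henry are knights.
- Henry (knight) says "At least one of us is a knave" - this is TRUE because Victor is a knave.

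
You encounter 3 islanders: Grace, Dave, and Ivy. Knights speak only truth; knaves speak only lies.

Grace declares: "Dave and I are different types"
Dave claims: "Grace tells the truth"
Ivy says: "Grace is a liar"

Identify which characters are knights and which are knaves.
Grace is a knave.
Dave is a knave.
Ivy is a knight.

Verification:
- Grace (knave) says "Dave and I are different types" - this is FALSE (a lie) because Grace is a knave and Dave is a knave.
- Dave (knave) says "Grace tells the truth" - this is FALSE (a lie) because Grace is a knave.
- Ivy (knight) says "Grace is a liar" - this is TRUE because Grace is a knave.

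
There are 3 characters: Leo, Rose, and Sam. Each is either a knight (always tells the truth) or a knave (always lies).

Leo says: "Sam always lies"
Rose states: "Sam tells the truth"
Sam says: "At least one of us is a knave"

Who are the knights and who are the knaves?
Leo is a knave.
Rose is a knight.
Sam is a knight.

Verification:
- Leo (knave) says "Sam always lies" - this is FALSE (a lie) because Sam is a knight.
- Rose (knight) says "Sam tells the truth" - this is TRUE because Sam is a knight.
- Sam (knight) says "At least one of us is a knave" - this is TRUE because Leo is a knave.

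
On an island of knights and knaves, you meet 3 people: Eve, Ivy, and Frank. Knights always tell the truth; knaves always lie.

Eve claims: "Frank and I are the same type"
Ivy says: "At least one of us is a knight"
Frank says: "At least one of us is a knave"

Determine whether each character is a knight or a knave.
Eve is a knave.
Ivy is a knight.
Frank is a knight.

Verification:
- Eve (knave) says "Frank and I are the same type" - this is FALSE (a lie) because Eve is a knave and Frank is a knight.
- Ivy (knight) says "At least one of us is a knight" - this is TRUE because Ivy and Frank are knights.
- Frank (knight) says "At least one of us is a knave" - this is TRUE because Eve is a knave.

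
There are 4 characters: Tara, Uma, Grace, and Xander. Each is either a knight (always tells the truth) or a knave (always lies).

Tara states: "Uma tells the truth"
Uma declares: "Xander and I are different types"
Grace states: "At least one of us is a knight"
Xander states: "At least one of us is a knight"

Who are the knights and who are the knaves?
Tara is a knave.
Uma is a knave.
Grace is a knave.
Xander is a knave.

Verification:
- Tara (knave) says "Uma tells the truth" - this is FALSE (a lie) because Uma is a knave.
- Uma (knave) says "Xander and I are different types" - this is FALSE (a lie) because Uma is a knave and Xander is a knave.
- Grace (knave) says "At least one of us is a knight" - this is FALSE (a lie) because no one is a knight.
- Xander (knave) says "At least one of us is a knight" - this is FALSE (a lie) because no one is a knight.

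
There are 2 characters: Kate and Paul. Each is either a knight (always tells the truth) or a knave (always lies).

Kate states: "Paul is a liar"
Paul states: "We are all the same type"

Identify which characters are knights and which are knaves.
Kate is a knight.
Paul is a knave.

Verification:
- Kate (knight) says "Paul is a liar" - this is TRUE because Paul is a knave.
- Paul (knave) says "We are all the same type" - this is FALSE (a lie) because Kate is a knight and Paul is a knave.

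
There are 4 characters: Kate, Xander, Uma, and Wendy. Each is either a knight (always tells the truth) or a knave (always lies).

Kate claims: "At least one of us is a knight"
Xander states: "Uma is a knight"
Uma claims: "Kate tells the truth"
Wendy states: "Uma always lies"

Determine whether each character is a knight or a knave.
Kate is a knight.
Xander is a knight.
Uma is a knight.
Wendy is a knave.

Verification:
- Kate (knight) says "At least one of us is a knight" - this is TRUE because Kate, Xander, and Uma are knights.
- Xander (knight) says "Uma is a knight" - this is TRUE because Uma is a knight.
- Uma (knight) says "Kate tells the truth" - this is TRUE because Kate is a knight.
- Wendy (knave) says "Uma always lies" - this is FALSE (a lie) because Uma is a knight.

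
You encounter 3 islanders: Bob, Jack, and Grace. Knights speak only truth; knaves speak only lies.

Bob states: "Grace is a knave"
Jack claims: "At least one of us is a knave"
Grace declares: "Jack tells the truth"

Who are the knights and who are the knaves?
Bob is a knave.
Jack is a knight.
Grace is a knight.

Verification:
- Bob (knave) says "Grace is a knave" - this is FALSE (a lie) because Grace is a knight.
- Jack (knight) says "At least one of us is a knave" - this is TRUE because Bob is a knave.
- Grace (knight) says "Jack tells the truth" - this is TRUE because Jack is a knight.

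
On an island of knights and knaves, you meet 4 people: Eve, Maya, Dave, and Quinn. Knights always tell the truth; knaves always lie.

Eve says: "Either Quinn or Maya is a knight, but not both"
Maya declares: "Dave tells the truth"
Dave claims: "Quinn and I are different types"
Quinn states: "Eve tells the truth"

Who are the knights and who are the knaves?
Eve is a knave.
Maya is a knave.
Dave is a knave.
Quinn is a knave.

Verification:
- Eve (knave) says "Either Quinn or Maya is a knight, but not both" - this is FALSE (a lie) because Quinn is a knave and Maya is a knave.
- Maya (knave) says "Dave tells the truth" - this is FALSE (a lie) because Dave is a knave.
- Dave (knave) says "Quinn and I are different types" - this is FALSE (a lie) because Dave is a knave and Quinn is a knave.
- Quinn (knave) says "Eve tells the truth" - this is FALSE (a lie) because Eve is a knave.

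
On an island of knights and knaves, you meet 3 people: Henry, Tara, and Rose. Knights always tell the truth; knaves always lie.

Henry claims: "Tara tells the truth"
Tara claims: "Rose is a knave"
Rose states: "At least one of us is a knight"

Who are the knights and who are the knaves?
Henry is a knave.
Tara is a knave.
Rose is a knight.

Verification:
- Henry (knave) says "Tara tells the truth" - this is FALSE (a lie) because Tara is a knave.
- Tara (knave) says "Rose is a knave" - this is FALSE (a lie) because Rose is a knight.
- Rose (knight) says "At least one of us is a knight" - this is TRUE because Rose is a knight.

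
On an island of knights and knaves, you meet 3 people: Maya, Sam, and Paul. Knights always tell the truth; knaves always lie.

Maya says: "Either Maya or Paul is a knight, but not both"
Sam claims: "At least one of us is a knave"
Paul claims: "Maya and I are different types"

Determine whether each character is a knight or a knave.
Maya is a knave.
Sam is a knight.
Paul is a knave.

Verification:
- Maya (knave) says "Either Maya or Paul is a knight, but not both" - this is FALSE (a lie) because Maya is a knave and Paul is a knave.
- Sam (knight) says "At least one of us is a knave" - this is TRUE because Maya and Paul are knaves.
- Paul (knave) says "Maya and I are different types" - this is FALSE (a lie) because Paul is a knave and Maya is a knave.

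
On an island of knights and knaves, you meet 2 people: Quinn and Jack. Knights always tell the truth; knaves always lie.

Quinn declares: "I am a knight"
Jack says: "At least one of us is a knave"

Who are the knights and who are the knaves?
Quinn is a knave.
Jack is a knight.

Verification:
- Quinn (knave) says "I am a knight" - this is FALSE (a lie) because Quinn is a knave.
- Jack (knight) says "At least one of us is a knave" - this is TRUE because Quinn is a knave.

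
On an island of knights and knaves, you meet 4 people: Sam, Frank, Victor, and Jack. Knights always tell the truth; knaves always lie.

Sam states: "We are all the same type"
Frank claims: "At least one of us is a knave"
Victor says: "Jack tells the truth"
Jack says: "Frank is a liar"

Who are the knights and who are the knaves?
Sam is a knave.
Frank is a knight.
Victor is a knave.
Jack is a knave.

Verification:
- Sam (knave) says "We are all the same type" - this is FALSE (a lie) because Frank is a knight and Sam, Victor, and Jack are knaves.
- Frank (knight) says "At least one of us is a knave" - this is TRUE because Sam, Victor, and Jack are knaves.
- Victor (knave) says "Jack tells the truth" - this is FALSE (a lie) because Jack is a knave.
- Jack (knave) says "Frank is a liar" - this is FALSE (a lie) because Frank is a knight.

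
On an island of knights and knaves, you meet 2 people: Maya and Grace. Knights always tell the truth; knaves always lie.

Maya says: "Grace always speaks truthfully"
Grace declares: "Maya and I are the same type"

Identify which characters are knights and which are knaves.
Maya is a knight.
Grace is a knight.

Verification:
- Maya (knight) says "Grace always speaks truthfully" - this is TRUE because Grace is a knight.
- Grace (knight) says "Maya and I are the same type" - this is TRUE because Grace is a knight and Maya is a knight.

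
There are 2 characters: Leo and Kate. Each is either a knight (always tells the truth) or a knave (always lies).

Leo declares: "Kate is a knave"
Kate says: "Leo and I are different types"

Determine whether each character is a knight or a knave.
Leo is a knave.
Kate is a knight.

Verification:
- Leo (knave) says "Kate is a knave" - this is FALSE (a lie) because Kate is a knight.
- Kate (knight) says "Leo and I are different types" - this is TRUE because Kate is a knight and Leo is a knave.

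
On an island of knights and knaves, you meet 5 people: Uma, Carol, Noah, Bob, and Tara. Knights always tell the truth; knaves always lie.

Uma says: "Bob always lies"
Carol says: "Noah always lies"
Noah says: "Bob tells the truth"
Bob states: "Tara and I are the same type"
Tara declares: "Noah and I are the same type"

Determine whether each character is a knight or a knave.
Uma is a knave.
Carol is a knave.
Noah is a knight.
Bob is a knight.
Tara is a knight.

Verification:
- Uma (knave) says "Bob always lies" - this is FALSE (a lie) because Bob is a knight.
- Carol (knave) says "Noah always lies" - this is FALSE (a lie) because Noah is a knight.
- Noah (knight) says "Bob tells the truth" - this is TRUE because Bob is a knight.
- Bob (knight) says "Tara and I are the same type" - this is TRUE because Bob is a knight and Tara is a knight.
- Tara (knight) says "Noah and I are the same type" - this is TRUE because Tara is a knight and Noah is a knight.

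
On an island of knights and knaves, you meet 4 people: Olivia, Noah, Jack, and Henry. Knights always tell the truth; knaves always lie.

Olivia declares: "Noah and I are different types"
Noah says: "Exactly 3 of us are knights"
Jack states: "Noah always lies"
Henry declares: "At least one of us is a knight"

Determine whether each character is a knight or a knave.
Olivia is a knave.
Noah is a knave.
Jack is a knight.
Henry is a knight.

Verification:
- Olivia (knave) says "Noah and I are different types" - this is FALSE (a lie) because Olivia is a knave and Noah is a knave.
- Noah (knave) says "Exactly 3 of us are knights" - this is FALSE (a lie) because there are 2 knights.
- Jack (knight) says "Noah always lies" - this is TRUE because Noah is a knave.
- Henry (knight) says "At least one of us is a knight" - this is TRUE because Jack and Henry are knights.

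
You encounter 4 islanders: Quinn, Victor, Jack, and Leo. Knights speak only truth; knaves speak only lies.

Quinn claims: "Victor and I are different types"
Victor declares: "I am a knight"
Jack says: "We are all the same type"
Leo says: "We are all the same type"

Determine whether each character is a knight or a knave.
Quinn is a knight.
Victor is a knave.
Jack is a knave.
Leo is a knave.

Verification:
- Quinn (knight) says "Victor and I are different types" - this is TRUE because Quinn is a knight and Victor is a knave.
- Victor (knave) says "I am a knight" - this is FALSE (a lie) because Victor is a knave.
- Jack (knave) says "We are all the same type" - this is FALSE (a lie) because Quinn is a knight and Victor, Jack, and Leo are knaves.
- Leo (knave) says "We are all the same type" - this is FALSE (a lie) because Quinn is a knight and Victor, Jack, and Leo are knaves.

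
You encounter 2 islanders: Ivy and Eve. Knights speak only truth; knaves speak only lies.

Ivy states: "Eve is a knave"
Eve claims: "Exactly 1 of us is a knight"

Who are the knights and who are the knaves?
Ivy is a knave.
Eve is a knight.

Verification:
- Ivy (knave) says "Eve is a knave" - this is FALSE (a lie) because Eve is a knight.
- Eve (knight) says "Exactly 1 of us is a knight" - this is TRUE because there are 1 knights.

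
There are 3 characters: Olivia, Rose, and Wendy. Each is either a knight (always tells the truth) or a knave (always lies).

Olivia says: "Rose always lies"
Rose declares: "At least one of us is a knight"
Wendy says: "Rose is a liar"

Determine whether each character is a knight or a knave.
Olivia is a knave.
Rose is a knight.
Wendy is a knave.

Verification:
- Olivia (knave) says "Rose always lies" - this is FALSE (a lie) because Rose is a knight.
- Rose (knight) says "At least one of us is a knight" - this is TRUE because Rose is a knight.
- Wendy (knave) says "Rose is a liar" - this is FALSE (a lie) because Rose is a knight.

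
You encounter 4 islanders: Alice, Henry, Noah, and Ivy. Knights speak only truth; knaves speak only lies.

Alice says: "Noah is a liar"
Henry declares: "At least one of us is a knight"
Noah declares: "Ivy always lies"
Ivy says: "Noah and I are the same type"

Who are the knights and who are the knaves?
Alice is a knave.
Henry is a knight.
Noah is a knight.
Ivy is a knave.

Verification:
- Alice (knave) says "Noah is a liar" - this is FALSE (a lie) because Noah is a knight.
- Henry (knight) says "At least one of us is a knight" - this is TRUE because Henry and Noah are knights.
- Noah (knight) says "Ivy always lies" - this is TRUE because Ivy is a knave.
- Ivy (knave) says "Noah and I are the same type" - this is FALSE (a lie) because Ivy is a knave and Noah is a knight.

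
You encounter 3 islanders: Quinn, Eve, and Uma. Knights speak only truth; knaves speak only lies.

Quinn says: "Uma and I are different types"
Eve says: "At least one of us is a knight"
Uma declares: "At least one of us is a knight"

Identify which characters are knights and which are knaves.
Quinn is a knave.
Eve is a knave.
Uma is a knave.

Verification:
- Quinn (knave) says "Uma and I are different types" - this is FALSE (a lie) because Quinn is a knave and Uma is a knave.
- Eve (knave) says "At least one of us is a knight" - this is FALSE (a lie) because no one is a knight.
- Uma (knave) says "At least one of us is a knight" - this is FALSE (a lie) because no one is a knight.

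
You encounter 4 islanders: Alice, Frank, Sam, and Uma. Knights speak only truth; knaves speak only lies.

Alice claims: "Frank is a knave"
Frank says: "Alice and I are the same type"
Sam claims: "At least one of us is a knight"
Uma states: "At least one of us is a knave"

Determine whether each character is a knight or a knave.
Alice is a knight.
Frank is a knave.
Sam is a knight.
Uma is a knight.

Verification:
- Alice (knight) says "Frank is a knave" - this is TRUE because Frank is a knave.
- Frank (knave) says "Alice and I are the same type" - this is FALSE (a lie) because Frank is a knave and Alice is a knight.
- Sam (knight) says "At least one of us is a knight" - this is TRUE because Alice, Sam, and Uma are knights.
- Uma (knight) says "At least one of us is a knave" - this is TRUE because Frank is a knave.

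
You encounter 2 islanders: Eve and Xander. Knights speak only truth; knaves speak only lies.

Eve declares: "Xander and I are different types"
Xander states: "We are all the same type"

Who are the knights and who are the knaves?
Eve is a knight.
Xander is a knave.

Verification:
- Eve (knight) says "Xander and I are different types" - this is TRUE because Eve is a knight and Xander is a knave.
- Xander (knave) says "We are all the same type" - this is FALSE (a lie) because Eve is a knight and Xander is a knave.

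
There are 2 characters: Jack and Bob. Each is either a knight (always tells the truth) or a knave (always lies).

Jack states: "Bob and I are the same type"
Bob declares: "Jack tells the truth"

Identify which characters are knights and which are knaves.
Jack is a knight.
Bob is a knight.

Verification:
- Jack (knight) says "Bob and I are the same type" - this is TRUE because Jack is a knight and Bob is a knight.
- Bob (knight) says "Jack tells the truth" - this is TRUE because Jack is a knight.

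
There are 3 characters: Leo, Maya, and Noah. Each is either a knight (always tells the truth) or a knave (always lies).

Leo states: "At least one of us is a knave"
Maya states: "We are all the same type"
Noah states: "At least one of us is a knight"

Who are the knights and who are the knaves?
Leo is a knight.
Maya is a knave.
Noah is a knight.

Verification:
- Leo (knight) says "At least one of us is a knave" - this is TRUE because Maya is a knave.
- Maya (knave) says "We are all the same type" - this is FALSE (a lie) because Leo and Noah are knights and Maya is a knave.
- Noah (knight) says "At least one of us is a knight" - this is TRUE because Leo and Noah are knights.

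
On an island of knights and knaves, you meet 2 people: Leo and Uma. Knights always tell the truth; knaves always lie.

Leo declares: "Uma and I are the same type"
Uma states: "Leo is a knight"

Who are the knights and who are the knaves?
Leo is a knight.
Uma is a knight.

Verification:
- Leo (knight) says "Uma and I are the same type" - this is TRUE because Leo is a knight and Uma is a knight.
- Uma (knight) says "Leo is a knight" - this is TRUE because Leo is a knight.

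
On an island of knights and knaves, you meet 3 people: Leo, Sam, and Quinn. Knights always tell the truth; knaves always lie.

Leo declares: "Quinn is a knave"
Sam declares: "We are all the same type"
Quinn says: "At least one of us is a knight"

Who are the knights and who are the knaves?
Leo is a knave.
Sam is a knave.
Quinn is a knight.

Verification:
- Leo (knave) says "Quinn is a knave" - this is FALSE (a lie) because Quinn is a knight.
- Sam (knave) says "We are all the same type" - this is FALSE (a lie) because Quinn is a knight and Leo and Sam are knaves.
- Quinn (knight) says "At least one of us is a knight" - this is TRUE because Quinn is a knight.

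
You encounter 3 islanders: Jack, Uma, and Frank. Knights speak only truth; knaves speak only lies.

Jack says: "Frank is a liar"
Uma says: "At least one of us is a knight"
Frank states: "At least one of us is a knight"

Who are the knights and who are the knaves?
Jack is a knave.
Uma is a knight.
Frank is a knight.

Verification:
- Jack (knave) says "Frank is a liar" - this is FALSE (a lie) because Frank is a knight.
- Uma (knight) says "At least one of us is a knight" - this is TRUE because Uma and Frank are knights.
- Frank (knight) says "At least one of us is a knight" - this is TRUE because Uma and Frank are knights.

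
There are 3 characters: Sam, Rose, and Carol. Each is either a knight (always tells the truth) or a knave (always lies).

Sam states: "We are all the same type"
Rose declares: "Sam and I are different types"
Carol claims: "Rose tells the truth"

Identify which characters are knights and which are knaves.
Sam is a knave.
Rose is a knight.
Carol is a knight.

Verification:
- Sam (knave) says "We are all the same type" - this is FALSE (a lie) because Rose and Carol are knights and Sam is a knave.
- Rose (knight) says "Sam and I are different types" - this is TRUE because Rose is a knight and Sam is a knave.
- Carol (knight) says "Rose tells the truth" - this is TRUE because Rose is a knight.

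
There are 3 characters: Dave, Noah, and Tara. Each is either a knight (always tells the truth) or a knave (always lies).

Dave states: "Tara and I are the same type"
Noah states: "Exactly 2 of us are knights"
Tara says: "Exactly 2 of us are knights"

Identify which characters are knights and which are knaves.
Dave is a knave.
Noah is a knight.
Tara is a knight.

Verification:
- Dave (knave) says "Tara and I are the same type" - this is FALSE (a lie) because Dave is a knave and Tara is a knight.
- Noah (knight) says "Exactly 2 of us are knights" - this is TRUE because there are 2 knights.
- Tara (knight) says "Exactly 2 of us are knights" - this is TRUE because there are 2 knights.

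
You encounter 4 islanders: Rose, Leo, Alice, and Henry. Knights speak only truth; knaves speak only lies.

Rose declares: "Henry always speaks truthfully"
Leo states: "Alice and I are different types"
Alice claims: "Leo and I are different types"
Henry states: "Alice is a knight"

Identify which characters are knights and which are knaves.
Rose is a knave.
Leo is a knave.
Alice is a knave.
Henry is a knave.

Verification:
- Rose (knave) says "Henry always speaks truthfully" - this is FALSE (a lie) because Henry is a knave.
- Leo (knave) says "Alice and I are different types" - this is FALSE (a lie) because Leo is a knave and Alice is a knave.
- Alice (knave) says "Leo and I are different types" - this is FALSE (a lie) because Alice is a knave and Leo is a knave.
- Henry (knave) says "Alice is a knight" - this is FALSE (a lie) because Alice is a knave.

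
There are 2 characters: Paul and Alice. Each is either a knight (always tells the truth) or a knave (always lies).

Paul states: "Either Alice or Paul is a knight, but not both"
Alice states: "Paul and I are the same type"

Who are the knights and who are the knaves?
Paul is a knight.
Alice is a knave.

Verification:
- Paul (knight) says "Either Alice or Paul is a knight, but not both" - this is TRUE because Alice is a knave and Paul is a knight.
- Alice (knave) says "Paul and I are the same type" - this is FALSE (a lie) because Alice is a knave and Paul is a knight.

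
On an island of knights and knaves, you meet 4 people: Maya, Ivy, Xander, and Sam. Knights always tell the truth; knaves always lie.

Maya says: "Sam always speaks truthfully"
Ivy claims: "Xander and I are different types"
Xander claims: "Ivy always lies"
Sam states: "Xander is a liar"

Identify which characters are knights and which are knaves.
Maya is a knight.
Ivy is a knight.
Xander is a knave.
Sam is a knight.

Verification:
- Maya (knight) says "Sam always speaks truthfully" - this is TRUE because Sam is a knight.
- Ivy (knight) says "Xander and I are different types" - this is TRUE because Ivy is a knight and Xander is a knave.
- Xander (knave) says "Ivy always lies" - this is FALSE (a lie) because Ivy is a knight.
- Sam (knight) says "Xander is a liar" - this is TRUE because Xander is a knave.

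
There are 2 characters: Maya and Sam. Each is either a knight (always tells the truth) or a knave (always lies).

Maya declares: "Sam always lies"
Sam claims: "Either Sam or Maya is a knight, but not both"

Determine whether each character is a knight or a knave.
Maya is a knave.
Sam is a knight.

Verification:
- Maya (knave) says "Sam always lies" - this is FALSE (a lie) because Sam is a knight.
- Sam (knight) says "Either Sam or Maya is a knight, but not both" - this is TRUE because Sam is a knight and Maya is a knave.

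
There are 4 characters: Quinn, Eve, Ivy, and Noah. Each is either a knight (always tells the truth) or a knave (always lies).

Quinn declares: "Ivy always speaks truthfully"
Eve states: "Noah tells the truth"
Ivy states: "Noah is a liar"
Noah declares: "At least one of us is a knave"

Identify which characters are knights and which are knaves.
Quinn is a knave.
Eve is a knight.
Ivy is a knave.
Noah is a knight.

Verification:
- Quinn (knave) says "Ivy always speaks truthfully" - this is FALSE (a lie) because Ivy is a knave.
- Eve (knight) says "Noah tells the truth" - this is TRUE because Noah is a knight.
- Ivy (knave) says "Noah is a liar" - this is FALSE (a lie) because Noah is a knight.
- Noah (knight) says "At least one of us is a knave" - this is TRUE because Quinn and Ivy are knaves.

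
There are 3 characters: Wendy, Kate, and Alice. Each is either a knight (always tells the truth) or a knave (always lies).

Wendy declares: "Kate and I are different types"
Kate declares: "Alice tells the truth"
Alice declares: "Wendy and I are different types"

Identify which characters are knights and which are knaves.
Wendy is a knave.
Kate is a knave.
Alice is a knave.

Verification:
- Wendy (knave) says "Kate and I are different types" - this is FALSE (a lie) because Wendy is a knave and Kate is a knave.
- Kate (knave) says "Alice tells the truth" - this is FALSE (a lie) because Alice is a knave.
- Alice (knave) says "Wendy and I are different types" - this is FALSE (a lie) because Alice is a knave and Wendy is a knave.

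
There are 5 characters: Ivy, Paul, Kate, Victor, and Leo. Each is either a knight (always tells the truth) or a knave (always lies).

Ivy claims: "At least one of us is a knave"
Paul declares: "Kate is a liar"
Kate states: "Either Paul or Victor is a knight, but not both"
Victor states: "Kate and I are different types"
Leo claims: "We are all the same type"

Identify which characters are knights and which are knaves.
Ivy is a knight.
Paul is a knight.
Kate is a knave.
Victor is a knight.
Leo is a knave.

Verification:
- Ivy (knight) says "At least one of us is a knave" - this is TRUE because Kate and Leo are knaves.
- Paul (knight) says "Kate is a liar" - this is TRUE because Kate is a knave.
- Kate (knave) says "Either Paul or Victor is a knight, but not both" - this is FALSE (a lie) because Paul is a knight and Victor is a knight.
- Victor (knight) says "Kate and I are different types" - this is TRUE because Victor is a knight and Kate is a knave.
- Leo (knave) says "We are all the same type" - this is FALSE (a lie) because Ivy, Paul, and Victor are knights and Kate and Leo are knaves.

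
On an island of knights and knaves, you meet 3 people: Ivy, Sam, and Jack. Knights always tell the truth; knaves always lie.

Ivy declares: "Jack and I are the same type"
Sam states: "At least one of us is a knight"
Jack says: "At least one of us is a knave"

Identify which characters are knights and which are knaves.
Ivy is a knave.
Sam is a knight.
Jack is a knight.

Verification:
- Ivy (knave) says "Jack and I are the same type" - this is FALSE (a lie) because Ivy is a knave and Jack is a knight.
- Sam (knight) says "At least one of us is a knight" - this is TRUE because Sam and Jack are knights.
- Jack (knight) says "At least one of us is a knave" - this is TRUE because Ivy is a knave.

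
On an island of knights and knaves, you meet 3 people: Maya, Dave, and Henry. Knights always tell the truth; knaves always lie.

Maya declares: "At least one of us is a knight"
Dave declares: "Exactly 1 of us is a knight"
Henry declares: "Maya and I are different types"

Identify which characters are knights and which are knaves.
Maya is a knave.
Dave is a knave.
Henry is a knave.

Verification:
- Maya (knave) says "At least one of us is a knight" - this is FALSE (a lie) because no one is a knight.
- Dave (knave) says "Exactly 1 of us is a knight" - this is FALSE (a lie) because there are 0 knights.
- Henry (knave) says "Maya and I are different types" - this is FALSE (a lie) because Henry is a knave and Maya is a knave.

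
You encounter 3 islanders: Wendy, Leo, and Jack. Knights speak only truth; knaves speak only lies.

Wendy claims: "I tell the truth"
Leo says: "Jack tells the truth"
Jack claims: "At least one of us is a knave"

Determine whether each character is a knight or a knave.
Wendy is a knave.
Leo is a knight.
Jack is a knight.

Verification:
- Wendy (knave) says "I tell the truth" - this is FALSE (a lie) because Wendy is a knave.
- Leo (knight) says "Jack tells the truth" - this is TRUE because Jack is a knight.
- Jack (knight) says "At least one of us is a knave" - this is TRUE because Wendy is a knave.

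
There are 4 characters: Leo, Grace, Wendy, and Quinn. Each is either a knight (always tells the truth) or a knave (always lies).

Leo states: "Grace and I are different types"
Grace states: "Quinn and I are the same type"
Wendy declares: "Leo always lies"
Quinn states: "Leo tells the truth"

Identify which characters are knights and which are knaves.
Leo is a knight.
Grace is a knave.
Wendy is a knave.
Quinn is a knight.

Verification:
- Leo (knight) says "Grace and I are different types" - this is TRUE because Leo is a knight and Grace is a knave.
- Grace (knave) says "Quinn and I are the same type" - this is FALSE (a lie) because Grace is a knave and Quinn is a knight.
- Wendy (knave) says "Leo always lies" - this is FALSE (a lie) because Leo is a knight.
- Quinn (knight) says "Leo tells the truth" - this is TRUE because Leo is a knight.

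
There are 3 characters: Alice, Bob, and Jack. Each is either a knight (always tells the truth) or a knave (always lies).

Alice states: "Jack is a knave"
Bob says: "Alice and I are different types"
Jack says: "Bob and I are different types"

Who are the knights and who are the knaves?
Alice is a knave.
Bob is a knave.
Jack is a knight.

Verification:
- Alice (knave) says "Jack is a knave" - this is FALSE (a lie) because Jack is a knight.
- Bob (knave) says "Alice and I are different types" - this is FALSE (a lie) because Bob is a knave and Alice is a knave.
- Jack (knight) says "Bob and I are different types" - this is TRUE because Jack is a knight and Bob is a knave.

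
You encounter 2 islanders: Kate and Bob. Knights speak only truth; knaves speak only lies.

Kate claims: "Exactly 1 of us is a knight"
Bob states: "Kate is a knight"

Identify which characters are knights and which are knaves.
Kate is a knave.
Bob is a knave.

Verification:
- Kate (knave) says "Exactly 1 of us is a knight" - this is FALSE (a lie) because there are 0 knights.
- Bob (knave) says "Kate is a knight" - this is FALSE (a lie) because Kate is a knave.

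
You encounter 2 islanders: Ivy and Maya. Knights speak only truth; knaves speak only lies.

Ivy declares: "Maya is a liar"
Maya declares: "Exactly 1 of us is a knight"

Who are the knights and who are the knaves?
Ivy is a knave.
Maya is a knight.

Verification:
- Ivy (knave) says "Maya is a liar" - this is FALSE (a lie) because Maya is a knight.
- Maya (knight) says "Exactly 1 of us is a knight" - this is TRUE because there are 1 knights.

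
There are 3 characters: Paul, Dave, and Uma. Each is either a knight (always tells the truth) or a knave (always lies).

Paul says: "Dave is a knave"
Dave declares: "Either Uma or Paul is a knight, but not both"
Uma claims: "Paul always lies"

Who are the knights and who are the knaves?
Paul is a knave.
Dave is a knight.
Uma is a knight.

Verification:
- Paul (knave) says "Dave is a knave" - this is FALSE (a lie) because Dave is a knight.
- Dave (knight) says "Either Uma or Paul is a knight, but not both" - this is TRUE because Uma is a knight and Paul is a knave.
- Uma (knight) says "Paul always lies" - this is TRUE because Paul is a knave.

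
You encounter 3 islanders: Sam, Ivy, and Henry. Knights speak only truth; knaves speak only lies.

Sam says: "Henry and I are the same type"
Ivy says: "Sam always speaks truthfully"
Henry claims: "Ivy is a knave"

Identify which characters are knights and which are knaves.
Sam is a knave.
Ivy is a knave.
Henry is a knight.

Verification:
- Sam (knave) says "Henry and I are the same type" - this is FALSE (a lie) because Sam is a knave and Henry is a knight.
- Ivy (knave) says "Sam always speaks truthfully" - this is FALSE (a lie) because Sam is a knave.
- Henry (knight) says "Ivy is a knave" - this is TRUE because Ivy is a knave.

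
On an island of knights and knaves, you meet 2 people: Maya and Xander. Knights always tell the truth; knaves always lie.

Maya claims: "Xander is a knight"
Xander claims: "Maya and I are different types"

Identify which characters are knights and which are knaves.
Maya is a knave.
Xander is a knave.

Verification:
- Maya (knave) says "Xander is a knight" - this is FALSE (a lie) because Xander is a knave.
- Xander (knave) says "Maya and I are different types" - this is FALSE (a lie) because Xander is a knave and Maya is a knave.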